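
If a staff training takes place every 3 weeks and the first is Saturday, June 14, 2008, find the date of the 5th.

September 6, 2008

The 5th occurrence is 4 intervals after the first: 4 × 21 = 84 days after June 14, 2008.
June has 30 days — 16 days to the end of June leaves 68.
July has 31 days (37 left).
August has 31 days (6 left).
6 days into September → September 6, 2008.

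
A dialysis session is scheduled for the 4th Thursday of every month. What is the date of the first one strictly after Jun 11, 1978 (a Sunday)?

Jun 22, 1978

Jun 1978 starts on a Thursday; its first Thursday is the 1st, so the 4th Thursday is the 22nd — Jun 22, 1978.
Jun 22, 1978 is after Jun 11, 1978, so that is the next one.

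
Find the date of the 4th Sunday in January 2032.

The first Sunday of January 2032 is January 4.
The 4th Sunday is 3 weeks later: 4 + 21 = 25.

2032-01-25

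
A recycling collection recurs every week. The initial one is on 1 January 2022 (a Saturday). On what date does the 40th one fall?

1 October 2022

The 40th occurrence is 39 intervals after the first: 39 × 7 = 273 days after 1 January 2022.
January has 31 days — 30 days to the end of January leaves 243.
February has 28 days (215 left).
March has 31 days (184 left).
April has 30 days (154 left).
May has 31 days (123 left).
June has 30 days (93 left).
July has 31 days (62 left).
August has 31 days (31 left).
September has 30 days (1 left).
1 day into October → 1 October 2022.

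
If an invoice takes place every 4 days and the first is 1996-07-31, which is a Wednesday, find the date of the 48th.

The 48th occurrence is 47 intervals after the first: 47 × 4 = 188 days after 1996-07-31.
July has 31 days — 0 days to the end of July leaves 188.
August has 31 days (157 left).
September has 30 days (127 left).
October has 31 days (96 left).
November has 30 days (66 left).
December has 31 days (35 left).
January has 31 days (4 left).
4 days into February → 1997-02-04.

1997-02-04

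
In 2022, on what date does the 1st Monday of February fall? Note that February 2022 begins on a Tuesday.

2022-02-07

February 2022 begins on a Tuesday, so the first Monday is February 7 (6 days later).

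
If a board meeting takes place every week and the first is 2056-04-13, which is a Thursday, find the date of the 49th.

2057-03-15

The 49th occurrence is 48 intervals after the first: 48 × 7 = 336 days after 2056-04-13.
April has 30 days — 17 days to the end of April leaves 319.
May has 31 days (288 left).
June has 30 days (258 left).
July has 31 days (227 left).
August has 31 days (196 left).
September has 30 days (166 left).
October has 31 days (135 left).
November has 30 days (105 left).
December has 31 days (74 left).
January has 31 days (43 left).
February has 28 days (15 left).
15 days into March → 2057-03-15.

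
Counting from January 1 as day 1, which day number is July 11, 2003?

192

Days in months before July: 31 + 28 + 31 + 30 + 31 + 30 = 181.
Plus 11 days into July → day 192.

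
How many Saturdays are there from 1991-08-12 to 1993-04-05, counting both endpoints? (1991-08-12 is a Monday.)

1991-08-12 is a Monday; the first Saturday on or after it is 1991-08-17 (5 days later).
From 1991-08-17 to 1993-04-05: 136 + 366 + 95 = 597 days (rest of 1991, 1992, to 1993-04-05 in 1993).
597 ÷ 7 = 85 full weeks with remainder 2, so 85 more Saturdays after the first → 86.

86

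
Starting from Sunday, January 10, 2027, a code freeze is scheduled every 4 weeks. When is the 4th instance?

April 4, 2027

The 4th occurrence is 3 intervals after the first: 3 × 28 = 84 days after January 10, 2027.
January has 31 days — 21 days to the end of January leaves 63.
February has 28 days (35 left).
March has 31 days (4 left).
4 days into April → April 4, 2027.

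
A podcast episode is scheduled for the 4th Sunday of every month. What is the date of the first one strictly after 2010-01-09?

2010-01-24

January 2010 starts on a Friday; its first Sunday is the 3rd, so the 4th Sunday is the 24th — 2010-01-24.
2010-01-24 is after 2010-01-09, so that is the next one.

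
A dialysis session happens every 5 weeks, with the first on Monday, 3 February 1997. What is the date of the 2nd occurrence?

10 March 1997

The 2nd occurrence is 1 interval after the first: 1 × 35 = 35 days after 3 February 1997.
February has 28 days — 25 days to the end of February leaves 10.
10 days into March → 10 March 1997.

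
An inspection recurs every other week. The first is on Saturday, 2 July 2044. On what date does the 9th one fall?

22 October 2044

The 9th occurrence is 8 intervals after the first: 8 × 14 = 112 days after 2 July 2044.
July has 31 days — 29 days to the end of July leaves 83.
August has 31 days (52 left).
September has 30 days (22 left).
22 days into October → 22 October 2044.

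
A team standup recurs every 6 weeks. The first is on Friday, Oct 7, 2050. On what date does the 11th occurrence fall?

Dec 1, 2051

The 11th occurrence is 10 intervals after the first: 10 × 42 = 420 days after Oct 7, 2050.
Oct has 31 days — 24 days to the end of Oct leaves 396.
Nov has 30 days (366 left).
Dec has 31 days (335 left).
Jan has 31 days (304 left).
Feb has 28 days (276 left).
Mar has 31 days (245 left).
Apr has 30 days (215 left).
May has 31 days (184 left).
Jun has 30 days (154 left).
Jul has 31 days (123 left).
Aug has 31 days (92 left).
Sep has 30 days (62 left).
Oct has 31 days (31 left).
Nov has 30 days (1 left).
1 day into Dec → Dec 1, 2051.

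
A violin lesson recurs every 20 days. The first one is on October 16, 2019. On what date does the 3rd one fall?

November 25, 2019

The 3rd occurrence is 2 intervals after the first: 2 × 20 = 40 days after October 16, 2019.
October has 31 days — 15 days to the end of October leaves 25.
25 days into November → November 25, 2019.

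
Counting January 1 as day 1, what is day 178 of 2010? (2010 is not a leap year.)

Jan has 31 days (178 − 31 = 147 remain).
Feb has 28 days (147 − 28 = 119 remain).
Mar has 31 days (119 − 31 = 88 remain).
Apr has 30 days (88 − 30 = 58 remain).
May has 31 days (58 − 31 = 27 remain).
27 into Jun → Jun 27.

Jun 27, 2010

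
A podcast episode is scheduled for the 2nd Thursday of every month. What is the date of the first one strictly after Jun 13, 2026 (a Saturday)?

Jul 9, 2026

Jun 2026 starts on a Monday; its first Thursday is the 4th, so the 2nd Thursday is the 11th — Jun 11, 2026.
That is not after Jun 13, 2026, so look at Jul 2026.
Jul 2026 starts on a Wednesday; its first Thursday is the 2nd, so the 2nd Thursday is the 9th — Jul 9, 2026.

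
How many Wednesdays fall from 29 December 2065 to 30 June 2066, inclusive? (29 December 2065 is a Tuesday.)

27

29 December 2065 is a Tuesday; the first Wednesday on or after it is 30 December 2065 (1 day later).
From 30 December 2065 to 30 June 2066: 1 + 31 + 28 + 31 + 30 + 31 + 30 = 182 days (rest of December, January, February, March, April, May, June).
182 ÷ 7 = 26 full weeks with remainder 0, so 26 more Wednesdays after the first → 27.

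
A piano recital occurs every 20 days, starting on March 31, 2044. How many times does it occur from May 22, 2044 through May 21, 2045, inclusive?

Occurrences land 20·i days after March 31, 2044 for i = 0, 1, 2, …
May 22, 2044 is 52 days after the start; 52 ÷ 20 = 2 remainder 12; since the remainder is 12, round up to i = 3. First occurrence in the window: #4 on May 30, 2044 (3×20 = 60 days in).
May 21, 2045 is 416 days after the start; 416 ÷ 20 = 20 remainder 16. Last occurrence in the window: #21 on May 5, 2045.
Occurrences #4 through #21: 18 in total.

18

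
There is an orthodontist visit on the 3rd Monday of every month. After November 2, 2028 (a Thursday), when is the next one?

November 20, 2028

November 2028 starts on a Wednesday; its first Monday is the 6th, so the 3rd Monday is the 20th — November 20, 2028.
November 20, 2028 is after November 2, 2028, so that is the next one.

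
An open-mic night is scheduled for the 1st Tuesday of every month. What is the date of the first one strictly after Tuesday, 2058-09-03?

September 2058 starts on a Sunday, so its 1st Tuesday is 2058-09-03 (2 days in).
That is not after 2058-09-03, so look at October 2058.
October 2058 starts on a Tuesday, so its 1st Tuesday is 2058-10-01.

2058-10-01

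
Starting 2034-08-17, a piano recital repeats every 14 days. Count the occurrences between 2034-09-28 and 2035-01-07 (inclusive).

Occurrences land 14·i days after 2034-08-17 for i = 0, 1, 2, …
2034-09-28 is 42 days after the start; 42 ÷ 14 = 3 remainder 0. First occurrence in the window: #4 on 2034-09-28 (3×14 = 42 days in).
2035-01-07 is 143 days after the start; 143 ÷ 14 = 10 remainder 3. Last occurrence in the window: #11 on 2035-01-04.
Occurrences #4 through #11: 8 in total.

8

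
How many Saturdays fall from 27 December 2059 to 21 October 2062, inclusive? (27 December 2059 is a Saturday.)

148

27 December 2059 is a Saturday; the first Saturday on or after it is 27 December 2059.
From 27 December 2059 to 21 October 2062: 4 + 366 + 365 + 294 = 1029 days (rest of 2059, 2060, 2061, to 21 October 2062 in 2062).
1029 ÷ 7 = 147 full weeks with remainder 0, so 147 more Saturdays after the first → 148.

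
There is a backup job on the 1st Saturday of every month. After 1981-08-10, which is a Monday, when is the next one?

August 1981 starts on a Saturday, so its 1st Saturday is 1981-08-01.
That is not after 1981-08-10, so look at September 1981.
September 1981 starts on a Tuesday, so its 1st Saturday is 1981-09-05 (4 days in).

1981-09-05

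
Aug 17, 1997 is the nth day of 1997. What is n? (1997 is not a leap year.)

229

Days in months before Aug: 31 + 28 + 31 + 30 + 31 + 30 + 31 = 212.
Plus 17 days into Aug → day 229.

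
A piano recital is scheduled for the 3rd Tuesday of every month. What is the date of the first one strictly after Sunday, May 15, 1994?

May 17, 1994

May 1994 starts on a Sunday; its first Tuesday is the 3rd, so the 3rd Tuesday is the 17th — May 17, 1994.
May 17, 1994 is after May 15, 1994, so that is the next one.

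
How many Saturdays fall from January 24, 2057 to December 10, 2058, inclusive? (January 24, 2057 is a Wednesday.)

98

January 24, 2057 is a Wednesday; the first Saturday on or after it is January 27, 2057 (3 days later).
From January 27, 2057 to December 10, 2058: 338 + 344 = 682 days (rest of 2057, to December 10, 2058 in 2058).
682 ÷ 7 = 97 full weeks with remainder 3, so 97 more Saturdays after the first → 98.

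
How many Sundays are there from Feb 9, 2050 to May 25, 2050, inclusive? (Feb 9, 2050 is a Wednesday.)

15

Feb 9, 2050 is a Wednesday; the first Sunday on or after it is Feb 13, 2050 (4 days later).
From Feb 13, 2050 to May 25, 2050: 15 + 31 + 30 + 25 = 101 days (rest of Feb, Mar, Apr, May).
101 ÷ 7 = 14 full weeks with remainder 3, so 14 more Sundays after the first → 15.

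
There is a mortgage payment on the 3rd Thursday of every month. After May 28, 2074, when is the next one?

May 2074 starts on a Tuesday; its first Thursday is the 3rd, so the 3rd Thursday is the 17th — May 17, 2074.
That is not after May 28, 2074, so look at June 2074.
June 2074 starts on a Friday; its first Thursday is the 7th, so the 3rd Thursday is the 21st — June 21, 2074.

June 21, 2074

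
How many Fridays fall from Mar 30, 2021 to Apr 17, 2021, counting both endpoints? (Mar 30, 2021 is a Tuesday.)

3

Mar 30, 2021 is a Tuesday; the first Friday on or after it is Apr 2, 2021 (3 days later).
From Apr 2, 2021 to Apr 17, 2021 is 17 − 2 = 15 days.
15 ÷ 7 = 2 full weeks with remainder 1, so 2 more Fridays after the first → 3.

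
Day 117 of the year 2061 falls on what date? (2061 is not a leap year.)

January has 31 days (117 − 31 = 86 remain).
February has 28 days (86 − 28 = 58 remain).
March has 31 days (58 − 31 = 27 remain).
27 into April → April 27.

27 April 2061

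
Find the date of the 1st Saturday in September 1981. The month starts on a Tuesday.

September 1981 begins on a Tuesday, so the first Saturday is September 5 (4 days later).

September 5, 1981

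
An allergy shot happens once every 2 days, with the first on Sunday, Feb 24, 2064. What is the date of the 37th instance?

The 37th occurrence is 36 intervals after the first: 36 × 2 = 72 days after Feb 24, 2064.
Feb has 29 days — 5 days to the end of Feb leaves 67.
Mar has 31 days (36 left).
Apr has 30 days (6 left).
6 days into May → May 6, 2064.

May 6, 2064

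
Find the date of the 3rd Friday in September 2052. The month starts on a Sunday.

September 2052 begins on a Sunday, so the first Friday is September 6 (5 days later).
The 3rd Friday is 2 weeks later: 6 + 14 = 20.

2052-09-20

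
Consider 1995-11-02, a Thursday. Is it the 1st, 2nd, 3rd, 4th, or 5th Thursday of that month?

Day 2 falls in week ⌈2/7⌉ of the month.
Days 1–7 hold the 1st Thursday, 8–14 the 2nd, 15–21 the 3rd, 22–28 the 4th, 29–31 the 5th.
2 is in the range for the 1st.

1st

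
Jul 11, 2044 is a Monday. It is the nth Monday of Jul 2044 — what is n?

2nd

Day 11 falls in week ⌈11/7⌉ of the month.
Days 1–7 hold the 1st Monday, 8–14 the 2nd, 15–21 the 3rd, 22–28 the 4th, 29–31 the 5th.
11 is in the range for the 2nd.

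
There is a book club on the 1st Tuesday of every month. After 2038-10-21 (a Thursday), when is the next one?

2038-11-02

October 2038 starts on a Friday, so its 1st Tuesday is 2038-10-05 (4 days in).
That is not after 2038-10-21, so look at November 2038.
November 2038 starts on a Monday, so its 1st Tuesday is 2038-11-02 (1 day in).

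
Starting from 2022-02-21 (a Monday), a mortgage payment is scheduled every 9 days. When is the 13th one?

2022-06-09

The 13th occurrence is 12 intervals after the first: 12 × 9 = 108 days after 2022-02-21.
February has 28 days — 7 days to the end of February leaves 101.
March has 31 days (70 left).
April has 30 days (40 left).
May has 31 days (9 left).
9 days into June → 2022-06-09.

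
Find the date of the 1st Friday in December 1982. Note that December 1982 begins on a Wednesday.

December 1982 begins on a Wednesday, so the first Friday is December 3 (2 days later).

3 December 1982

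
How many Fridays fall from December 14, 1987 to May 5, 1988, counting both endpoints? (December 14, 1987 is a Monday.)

December 14, 1987 is a Monday; the first Friday on or after it is December 18, 1987 (4 days later).
From December 18, 1987 to May 5, 1988: 13 + 31 + 29 + 31 + 30 + 5 = 139 days (rest of December, January, February, March, April, May).
139 ÷ 7 = 19 full weeks with remainder 6, so 19 more Fridays after the first → 20.

20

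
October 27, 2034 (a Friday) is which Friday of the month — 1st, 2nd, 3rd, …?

4th

Day 27 falls in week ⌈27/7⌉ of the month.
Days 1–7 hold the 1st Friday, 8–14 the 2nd, 15–21 the 3rd, 22–28 the 4th, 29–31 the 5th.
27 is in the range for the 4th.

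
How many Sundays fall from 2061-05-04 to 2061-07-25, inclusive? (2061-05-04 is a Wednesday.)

12

2061-05-04 is a Wednesday; the first Sunday on or after it is 2061-05-08 (4 days later).
From 2061-05-08 to 2061-07-25: 23 + 30 + 25 = 78 days (rest of May, June, July).
78 ÷ 7 = 11 full weeks with remainder 1, so 11 more Sundays after the first → 12.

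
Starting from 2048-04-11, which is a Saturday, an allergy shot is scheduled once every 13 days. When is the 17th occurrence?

The 17th occurrence is 16 intervals after the first: 16 × 13 = 208 days after 2048-04-11.
April has 30 days — 19 days to the end of April leaves 189.
May has 31 days (158 left).
June has 30 days (128 left).
July has 31 days (97 left).
August has 31 days (66 left).
September has 30 days (36 left).
October has 31 days (5 left).
5 days into November → 2048-11-05.

2048-11-05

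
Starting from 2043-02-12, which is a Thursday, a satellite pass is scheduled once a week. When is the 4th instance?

The 4th occurrence is 3 intervals after the first: 3 × 7 = 21 days after 2043-02-12.
February has 28 days — 16 days to the end of February leaves 5.
5 days into March → 2043-03-05.

2043-03-05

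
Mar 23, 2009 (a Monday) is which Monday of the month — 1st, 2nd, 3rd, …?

Day 23 falls in week ⌈23/7⌉ of the month.
Days 1–7 hold the 1st Monday, 8–14 the 2nd, 15–21 the 3rd, 22–28 the 4th, 29–31 the 5th.
23 is in the range for the 4th.

4th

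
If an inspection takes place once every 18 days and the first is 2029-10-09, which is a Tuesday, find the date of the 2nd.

2029-10-27

The 2nd occurrence is 1 interval after the first: 1 × 18 = 18 days after 2029-10-09.
18 days later is 2029-10-27.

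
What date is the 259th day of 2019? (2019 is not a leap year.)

January has 31 days (259 − 31 = 228 remain).
February has 28 days (228 − 28 = 200 remain).
March has 31 days (200 − 31 = 169 remain).
April has 30 days (169 − 30 = 139 remain).
May has 31 days (139 − 31 = 108 remain).
June has 30 days (108 − 30 = 78 remain).
July has 31 days (78 − 31 = 47 remain).
August has 31 days (47 − 31 = 16 remain).
16 into September → September 16.

2019-09-16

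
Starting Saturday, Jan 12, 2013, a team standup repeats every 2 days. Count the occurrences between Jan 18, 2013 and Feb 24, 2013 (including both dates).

19

Occurrences land 2·i days after Jan 12, 2013 for i = 0, 1, 2, …
Jan 18, 2013 is 6 days after the start; 6 ÷ 2 = 3 remainder 0. First occurrence in the window: #4 on Jan 18, 2013 (3×2 = 6 days in).
Feb 24, 2013 is 43 days after the start; 43 ÷ 2 = 21 remainder 1. Last occurrence in the window: #22 on Feb 23, 2013.
Occurrences #4 through #22: 19 in total.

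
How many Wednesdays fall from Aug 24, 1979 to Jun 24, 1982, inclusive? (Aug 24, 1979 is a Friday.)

148

Aug 24, 1979 is a Friday; the first Wednesday on or after it is Aug 29, 1979 (5 days later).
From Aug 29, 1979 to Jun 24, 1982: 124 + 366 + 365 + 175 = 1030 days (rest of 1979, 1980, 1981, to Jun 24, 1982 in 1982).
1030 ÷ 7 = 147 full weeks with remainder 1, so 147 more Wednesdays after the first → 148.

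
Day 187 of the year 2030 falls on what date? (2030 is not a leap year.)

2030-07-06

January has 31 days (187 − 31 = 156 remain).
February has 28 days (156 − 28 = 128 remain).
March has 31 days (128 − 31 = 97 remain).
April has 30 days (97 − 30 = 67 remain).
May has 31 days (67 − 31 = 36 remain).
June has 30 days (36 − 30 = 6 remain).
6 into July → July 6.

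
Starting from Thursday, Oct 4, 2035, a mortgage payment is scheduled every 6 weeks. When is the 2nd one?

The 2nd occurrence is 1 interval after the first: 1 × 42 = 42 days after Oct 4, 2035.
Oct has 31 days — 27 days to the end of Oct leaves 15.
15 days into Nov → Nov 15, 2035.

Nov 15, 2035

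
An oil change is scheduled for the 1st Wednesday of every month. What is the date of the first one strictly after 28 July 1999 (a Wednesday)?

July 1999 starts on a Thursday, so its 1st Wednesday is 7 July 1999 (6 days in).
That is not after 28 July 1999, so look at August 1999.
August 1999 starts on a Sunday, so its 1st Wednesday is 4 August 1999 (3 days in).

4 August 1999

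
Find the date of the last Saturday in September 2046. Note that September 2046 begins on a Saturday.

September 2046 begins on a Saturday, so the first Saturday is September 1.
September 2046 has 30 days. Adding weeks: 1, 8, 15, 22, 29 — the last one ≤ 30 is the 29th.

2046-09-29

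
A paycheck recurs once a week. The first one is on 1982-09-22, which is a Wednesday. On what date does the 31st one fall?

1983-04-20

The 31st occurrence is 30 intervals after the first: 30 × 7 = 210 days after 1982-09-22.
September has 30 days — 8 days to the end of September leaves 202.
October has 31 days (171 left).
November has 30 days (141 left).
December has 31 days (110 left).
January has 31 days (79 left).
February has 28 days (51 left).
March has 31 days (20 left).
20 days into April → 1983-04-20.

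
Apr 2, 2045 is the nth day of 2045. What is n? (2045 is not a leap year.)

92

Days in months before Apr: 31 + 28 + 31 = 90.
Plus 2 days into Apr → day 92.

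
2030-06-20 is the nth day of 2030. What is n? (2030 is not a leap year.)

171

Days in months before June: 31 + 28 + 31 + 30 + 31 = 151.
Plus 20 days into June → day 171.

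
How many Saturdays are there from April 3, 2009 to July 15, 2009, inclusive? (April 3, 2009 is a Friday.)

April 3, 2009 is a Friday; the first Saturday on or after it is April 4, 2009 (1 day later).
From April 4, 2009 to July 15, 2009: 26 + 31 + 30 + 15 = 102 days (rest of April, May, June, July).
102 ÷ 7 = 14 full weeks with remainder 4, so 14 more Saturdays after the first → 15.

15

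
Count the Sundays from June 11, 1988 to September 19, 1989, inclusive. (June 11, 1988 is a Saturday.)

67

June 11, 1988 is a Saturday; the first Sunday on or after it is June 12, 1988 (1 day later).
From June 12, 1988 to September 19, 1989: 202 + 262 = 464 days (rest of 1988, to September 19, 1989 in 1989).
464 ÷ 7 = 66 full weeks with remainder 2, so 66 more Sundays after the first → 67.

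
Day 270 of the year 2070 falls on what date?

27 September 2070

January has 31 days (270 − 31 = 239 remain).
February has 28 days (239 − 28 = 211 remain).
March has 31 days (211 − 31 = 180 remain).
April has 30 days (180 − 30 = 150 remain).
May has 31 days (150 − 31 = 119 remain).
June has 30 days (119 − 30 = 89 remain).
July has 31 days (89 − 31 = 58 remain).
August has 31 days (58 − 31 = 27 remain).
27 into September → September 27.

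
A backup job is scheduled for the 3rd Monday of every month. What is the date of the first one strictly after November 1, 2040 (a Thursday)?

November 19, 2040

November 2040 starts on a Thursday; its first Monday is the 5th, so the 3rd Monday is the 19th — November 19, 2040.
November 19, 2040 is after November 1, 2040, so that is the next one.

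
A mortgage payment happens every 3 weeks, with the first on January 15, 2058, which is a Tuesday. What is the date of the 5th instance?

The 5th occurrence is 4 intervals after the first: 4 × 21 = 84 days after January 15, 2058.
January has 31 days — 16 days to the end of January leaves 68.
February has 28 days (40 left).
March has 31 days (9 left).
9 days into April → April 9, 2058.

April 9, 2058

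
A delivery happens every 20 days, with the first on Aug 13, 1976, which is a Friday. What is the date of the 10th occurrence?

The 10th occurrence is 9 intervals after the first: 9 × 20 = 180 days after Aug 13, 1976.
Aug has 31 days — 18 days to the end of Aug leaves 162.
Sep has 30 days (132 left).
Oct has 31 days (101 left).
Nov has 30 days (71 left).
Dec has 31 days (40 left).
Jan has 31 days (9 left).
9 days into Feb → Feb 9, 1977.

Feb 9, 1977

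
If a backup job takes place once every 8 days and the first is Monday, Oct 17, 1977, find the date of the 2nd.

Oct 25, 1977

The 2nd occurrence is 1 interval after the first: 1 × 8 = 8 days after Oct 17, 1977.
8 days later is Oct 25, 1977.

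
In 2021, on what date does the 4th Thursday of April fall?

The first Thursday of April 2021 is April 1.
The 4th Thursday is 3 weeks later: 1 + 21 = 22.

April 22, 2021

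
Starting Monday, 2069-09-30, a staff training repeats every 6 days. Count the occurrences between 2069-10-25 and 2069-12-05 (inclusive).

7

Occurrences land 6·i days after 2069-09-30 for i = 0, 1, 2, …
2069-10-25 is 25 days after the start; 25 ÷ 6 = 4 remainder 1; since the remainder is 1, round up to i = 5. First occurrence in the window: #6 on 2069-10-30 (5×6 = 30 days in).
2069-12-05 is 66 days after the start; 66 ÷ 6 = 11 remainder 0. Last occurrence in the window: #12 on 2069-12-05.
Occurrences #6 through #12: 7 in total.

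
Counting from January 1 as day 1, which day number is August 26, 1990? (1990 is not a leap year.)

Days in months before August: 31 + 28 + 31 + 30 + 31 + 30 + 31 = 212.
Plus 26 days into August → day 238.

238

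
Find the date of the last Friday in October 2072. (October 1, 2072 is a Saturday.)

October 2072 begins on a Saturday, so the first Friday is October 7 (6 days later).
October 2072 has 31 days. Adding weeks: 7, 14, 21, 28 — the last one ≤ 31 is the 28th.

October 28, 2072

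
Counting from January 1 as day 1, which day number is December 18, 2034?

Days in months before December: 31 + 28 + 31 + 30 + 31 + 30 + 31 + 31 + 30 + 31 + 30 = 334.
Plus 18 days into December → day 352.

352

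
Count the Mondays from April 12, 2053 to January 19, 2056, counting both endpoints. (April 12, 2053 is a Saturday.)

April 12, 2053 is a Saturday; the first Monday on or after it is April 14, 2053 (2 days later).
From April 14, 2053 to January 19, 2056: 261 + 365 + 365 + 19 = 1010 days (rest of 2053, 2054, 2055, to January 19, 2056 in 2056).
1010 ÷ 7 = 144 full weeks with remainder 2, so 144 more Mondays after the first → 145.

145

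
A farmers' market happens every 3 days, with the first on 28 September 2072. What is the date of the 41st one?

26 January 2073

The 41st occurrence is 40 intervals after the first: 40 × 3 = 120 days after 28 September 2072.
September has 30 days — 2 days to the end of September leaves 118.
October has 31 days (87 left).
November has 30 days (57 left).
December has 31 days (26 left).
26 days into January → 26 January 2073.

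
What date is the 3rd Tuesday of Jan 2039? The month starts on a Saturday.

Jan 2039 begins on a Saturday, so the first Tuesday is Jan 4 (3 days later).
The 3rd Tuesday is 2 weeks later: 4 + 14 = 18.

Jan 18, 2039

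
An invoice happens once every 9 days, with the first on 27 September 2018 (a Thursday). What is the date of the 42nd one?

The 42nd occurrence is 41 intervals after the first: 41 × 9 = 369 days after 27 September 2018.
September has 30 days — 3 days to the end of September leaves 366.
October has 31 days (335 left).
November has 30 days (305 left).
December has 31 days (274 left).
January has 31 days (243 left).
February has 28 days (215 left).
March has 31 days (184 left).
April has 30 days (154 left).
May has 31 days (123 left).
June has 30 days (93 left).
July has 31 days (62 left).
August has 31 days (31 left).
September has 30 days (1 left).
1 day into October → 1 October 2019.

1 October 2019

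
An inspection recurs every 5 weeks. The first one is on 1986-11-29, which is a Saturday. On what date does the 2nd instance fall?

1987-01-03

The 2nd occurrence is 1 interval after the first: 1 × 35 = 35 days after 1986-11-29.
November has 30 days — 1 day to the end of November leaves 34.
December has 31 days (3 left).
3 days into January → 1987-01-03.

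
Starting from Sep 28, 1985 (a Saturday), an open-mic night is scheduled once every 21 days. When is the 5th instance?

The 5th occurrence is 4 intervals after the first: 4 × 21 = 84 days after Sep 28, 1985.
Sep has 30 days — 2 days to the end of Sep leaves 82.
Oct has 31 days (51 left).
Nov has 30 days (21 left).
21 days into Dec → Dec 21, 1985.

Dec 21, 1985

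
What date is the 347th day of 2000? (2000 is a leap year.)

January has 31 days (347 − 31 = 316 remain).
February has 29 days (316 − 29 = 287 remain).
March has 31 days (287 − 31 = 256 remain).
April has 30 days (256 − 30 = 226 remain).
May has 31 days (226 − 31 = 195 remain).
June has 30 days (195 − 30 = 165 remain).
July has 31 days (165 − 31 = 134 remain).
August has 31 days (134 − 31 = 103 remain).
September has 30 days (103 − 30 = 73 remain).
October has 31 days (73 − 31 = 42 remain).
November has 30 days (42 − 30 = 12 remain).
12 into December → December 12.

12 December 2000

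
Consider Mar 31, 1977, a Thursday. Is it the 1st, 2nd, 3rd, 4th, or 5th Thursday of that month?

5th

Day 31 falls in week ⌈31/7⌉ of the month.
Days 1–7 hold the 1st Thursday, 8–14 the 2nd, 15–21 the 3rd, 22–28 the 4th, 29–31 the 5th.
31 is in the range for the 5th.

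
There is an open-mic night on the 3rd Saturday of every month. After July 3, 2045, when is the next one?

July 2045 starts on a Saturday; its first Saturday is the 1st, so the 3rd Saturday is the 15th — July 15, 2045.
July 15, 2045 is after July 3, 2045, so that is the next one.

July 15, 2045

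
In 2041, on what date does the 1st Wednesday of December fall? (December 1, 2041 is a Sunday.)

December 2041 begins on a Sunday, so the first Wednesday is December 4 (3 days later).

2041-12-04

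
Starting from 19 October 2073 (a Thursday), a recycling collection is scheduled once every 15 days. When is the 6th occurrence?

2 January 2074

The 6th occurrence is 5 intervals after the first: 5 × 15 = 75 days after 19 October 2073.
October has 31 days — 12 days to the end of October leaves 63.
November has 30 days (33 left).
December has 31 days (2 left).
2 days into January → 2 January 2074.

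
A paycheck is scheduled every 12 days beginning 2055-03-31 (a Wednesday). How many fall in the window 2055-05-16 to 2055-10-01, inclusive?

12

Occurrences land 12·i days after 2055-03-31 for i = 0, 1, 2, …
2055-05-16 is 46 days after the start; 46 ÷ 12 = 3 remainder 10; since the remainder is 10, round up to i = 4. First occurrence in the window: #5 on 2055-05-18 (4×12 = 48 days in).
2055-10-01 is 184 days after the start; 184 ÷ 12 = 15 remainder 4. Last occurrence in the window: #16 on 2055-09-27.
Occurrences #5 through #16: 12 in total.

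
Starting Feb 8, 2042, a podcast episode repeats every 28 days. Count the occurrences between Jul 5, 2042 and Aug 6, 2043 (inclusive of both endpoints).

Occurrences land 28·i days after Feb 8, 2042 for i = 0, 1, 2, …
Jul 5, 2042 is 147 days after the start; 147 ÷ 28 = 5 remainder 7; since the remainder is 7, round up to i = 6. First occurrence in the window: #7 on Jul 26, 2042 (6×28 = 168 days in).
Aug 6, 2043 is 544 days after the start; 544 ÷ 28 = 19 remainder 12. Last occurrence in the window: #20 on Jul 25, 2043.
Occurrences #7 through #20: 14 in total.

14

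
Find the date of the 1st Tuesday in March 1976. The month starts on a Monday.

2 March 1976

March 1976 begins on a Monday, so the first Tuesday is March 2 (1 day later).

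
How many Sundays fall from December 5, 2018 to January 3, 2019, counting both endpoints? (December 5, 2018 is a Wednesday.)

December 5, 2018 is a Wednesday; the first Sunday on or after it is December 9, 2018 (4 days later).
From December 9, 2018 to January 3, 2019: 22 + 3 = 25 days (rest of December, January).
25 ÷ 7 = 3 full weeks with remainder 4, so 3 more Sundays after the first → 4.

4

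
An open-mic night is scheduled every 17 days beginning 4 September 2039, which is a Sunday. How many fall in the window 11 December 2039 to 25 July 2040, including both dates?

14

Occurrences land 17·i days after 4 September 2039 for i = 0, 1, 2, …
11 December 2039 is 98 days after the start; 98 ÷ 17 = 5 remainder 13; since the remainder is 13, round up to i = 6. First occurrence in the window: #7 on 15 December 2039 (6×17 = 102 days in).
25 July 2040 is 325 days after the start; 325 ÷ 17 = 19 remainder 2. Last occurrence in the window: #20 on 23 July 2040.
Occurrences #7 through #20: 14 in total.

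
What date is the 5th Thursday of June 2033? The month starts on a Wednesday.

June 2033 begins on a Wednesday, so the first Thursday is June 2 (1 day later).
The 5th Thursday is 4 weeks later: 2 + 28 = 30.

June 30, 2033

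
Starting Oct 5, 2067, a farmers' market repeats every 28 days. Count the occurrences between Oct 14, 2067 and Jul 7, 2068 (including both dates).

9

Occurrences land 28·i days after Oct 5, 2067 for i = 0, 1, 2, …
Oct 14, 2067 is 9 days after the start; 9 ÷ 28 = 0 remainder 9; since the remainder is 9, round up to i = 1. First occurrence in the window: #2 on Nov 2, 2067 (1×28 = 28 days in).
Jul 7, 2068 is 276 days after the start; 276 ÷ 28 = 9 remainder 24. Last occurrence in the window: #10 on Jun 13, 2068.
Occurrences #2 through #10: 9 in total.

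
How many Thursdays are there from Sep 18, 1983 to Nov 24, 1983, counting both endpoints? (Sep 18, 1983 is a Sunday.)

Sep 18, 1983 is a Sunday; the first Thursday on or after it is Sep 22, 1983 (4 days later).
From Sep 22, 1983 to Nov 24, 1983: 8 + 31 + 24 = 63 days (rest of Sep, Oct, Nov).
63 ÷ 7 = 9 full weeks with remainder 0, so 9 more Thursdays after the first → 10.

10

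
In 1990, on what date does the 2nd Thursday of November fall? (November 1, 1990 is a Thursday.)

November 8, 1990

November 1990 begins on a Thursday, so the first Thursday is November 1.
The 2nd Thursday is 1 weeks later: 1 + 7 = 8.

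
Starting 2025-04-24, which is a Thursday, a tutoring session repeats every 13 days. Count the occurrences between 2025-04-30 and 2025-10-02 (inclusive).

Occurrences land 13·i days after 2025-04-24 for i = 0, 1, 2, …
2025-04-30 is 6 days after the start; 6 ÷ 13 = 0 remainder 6; since the remainder is 6, round up to i = 1. First occurrence in the window: #2 on 2025-05-07 (1×13 = 13 days in).
2025-10-02 is 161 days after the start; 161 ÷ 13 = 12 remainder 5. Last occurrence in the window: #13 on 2025-09-27.
Occurrences #2 through #13: 12 in total.

12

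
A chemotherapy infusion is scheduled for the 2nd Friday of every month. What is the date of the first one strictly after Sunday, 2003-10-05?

October 2003 starts on a Wednesday; its first Friday is the 3rd, so the 2nd Friday is the 10th — 2003-10-10.
2003-10-10 is after 2003-10-05, so that is the next one.

2003-10-10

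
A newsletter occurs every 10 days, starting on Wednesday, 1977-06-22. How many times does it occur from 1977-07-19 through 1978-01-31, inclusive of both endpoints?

20

Occurrences land 10·i days after 1977-06-22 for i = 0, 1, 2, …
1977-07-19 is 27 days after the start; 27 ÷ 10 = 2 remainder 7; since the remainder is 7, round up to i = 3. First occurrence in the window: #4 on 1977-07-22 (3×10 = 30 days in).
1978-01-31 is 223 days after the start; 223 ÷ 10 = 22 remainder 3. Last occurrence in the window: #23 on 1978-01-28.
Occurrences #4 through #23: 20 in total.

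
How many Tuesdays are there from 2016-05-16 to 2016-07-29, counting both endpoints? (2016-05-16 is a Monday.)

11

2016-05-16 is a Monday; the first Tuesday on or after it is 2016-05-17 (1 day later).
From 2016-05-17 to 2016-07-29: 14 + 30 + 29 = 73 days (rest of May, June, July).
73 ÷ 7 = 10 full weeks with remainder 3, so 10 more Tuesdays after the first → 11.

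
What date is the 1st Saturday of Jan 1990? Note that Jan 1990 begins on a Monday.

Jan 6, 1990

Jan 1990 begins on a Monday, so the first Saturday is Jan 6 (5 days later).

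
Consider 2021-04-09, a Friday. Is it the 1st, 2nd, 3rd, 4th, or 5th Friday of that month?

Day 9 falls in week ⌈9/7⌉ of the month.
Days 1–7 hold the 1st Friday, 8–14 the 2nd, 15–21 the 3rd, 22–28 the 4th, 29–31 the 5th.
9 is in the range for the 2nd.

2nd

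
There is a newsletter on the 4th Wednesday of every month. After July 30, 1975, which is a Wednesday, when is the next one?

July 1975 starts on a Tuesday; its first Wednesday is the 2nd, so the 4th Wednesday is the 23rd — July 23, 1975.
That is not after July 30, 1975, so look at August 1975.
August 1975 starts on a Friday; its first Wednesday is the 6th, so the 4th Wednesday is the 27th — August 27, 1975.

August 27, 1975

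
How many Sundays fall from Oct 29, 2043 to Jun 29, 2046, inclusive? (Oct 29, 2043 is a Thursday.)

Oct 29, 2043 is a Thursday; the first Sunday on or after it is Nov 1, 2043 (3 days later).
From Nov 1, 2043 to Jun 29, 2046: 60 + 366 + 365 + 180 = 971 days (rest of 2043, 2044, 2045, to Jun 29, 2046 in 2046).
971 ÷ 7 = 138 full weeks with remainder 5, so 138 more Sundays after the first → 139.

139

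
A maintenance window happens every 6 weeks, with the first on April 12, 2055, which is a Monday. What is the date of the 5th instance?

The 5th occurrence is 4 intervals after the first: 4 × 42 = 168 days after April 12, 2055.
April has 30 days — 18 days to the end of April leaves 150.
May has 31 days (119 left).
June has 30 days (89 left).
July has 31 days (58 left).
August has 31 days (27 left).
27 days into September → September 27, 2055.

September 27, 2055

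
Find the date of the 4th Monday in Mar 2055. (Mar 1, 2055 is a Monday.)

Mar 22, 2055

Mar 2055 begins on a Monday, so the first Monday is Mar 1.
The 4th Monday is 3 weeks later: 1 + 21 = 22.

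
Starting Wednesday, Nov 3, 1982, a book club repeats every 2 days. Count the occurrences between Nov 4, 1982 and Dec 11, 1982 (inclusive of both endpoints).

Occurrences land 2·i days after Nov 3, 1982 for i = 0, 1, 2, …
Nov 4, 1982 is 1 day after the start; 1 ÷ 2 = 0 remainder 1; since the remainder is 1, round up to i = 1. First occurrence in the window: #2 on Nov 5, 1982 (1×2 = 2 days in).
Dec 11, 1982 is 38 days after the start; 38 ÷ 2 = 19 remainder 0. Last occurrence in the window: #20 on Dec 11, 1982.
Occurrences #2 through #20: 19 in total.

19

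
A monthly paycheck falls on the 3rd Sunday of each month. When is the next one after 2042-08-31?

2042-09-21

August 2042 starts on a Friday; its first Sunday is the 3rd, so the 3rd Sunday is the 17th — 2042-08-17.
That is not after 2042-08-31, so look at September 2042.
September 2042 starts on a Monday; its first Sunday is the 7th, so the 3rd Sunday is the 21st — 2042-09-21.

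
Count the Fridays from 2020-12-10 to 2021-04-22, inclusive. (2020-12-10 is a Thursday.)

19

2020-12-10 is a Thursday; the first Friday on or after it is 2020-12-11 (1 day later).
From 2020-12-11 to 2021-04-22: 20 + 31 + 28 + 31 + 22 = 132 days (rest of December, January, February, March, April).
132 ÷ 7 = 18 full weeks with remainder 6, so 18 more Fridays after the first → 19.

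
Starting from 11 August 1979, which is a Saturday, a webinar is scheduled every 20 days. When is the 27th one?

12 January 1981

The 27th occurrence is 26 intervals after the first: 26 × 20 = 520 days after 11 August 1979.
August has 31 days — 20 days to the end of August leaves 500.
From end of August to end of 1979 is 122 days (378 left).
1980 has 366 days (12 left).
12 days into January → 12 January 1981.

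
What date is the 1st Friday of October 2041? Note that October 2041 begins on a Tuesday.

4 October 2041

October 2041 begins on a Tuesday, so the first Friday is October 4 (3 days later).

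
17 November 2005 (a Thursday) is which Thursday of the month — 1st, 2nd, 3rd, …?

Day 17 falls in week ⌈17/7⌉ of the month.
Days 1–7 hold the 1st Thursday, 8–14 the 2nd, 15–21 the 3rd, 22–28 the 4th, 29–31 the 5th.
17 is in the range for the 3rd.

3rd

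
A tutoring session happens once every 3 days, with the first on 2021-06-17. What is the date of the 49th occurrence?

2021-11-08

The 49th occurrence is 48 intervals after the first: 48 × 3 = 144 days after 2021-06-17.
June has 30 days — 13 days to the end of June leaves 131.
July has 31 days (100 left).
August has 31 days (69 left).
September has 30 days (39 left).
October has 31 days (8 left).
8 days into November → 2021-11-08.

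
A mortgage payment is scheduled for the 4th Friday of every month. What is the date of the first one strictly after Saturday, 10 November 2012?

23 November 2012

November 2012 starts on a Thursday; its first Friday is the 2nd, so the 4th Friday is the 23rd — 23 November 2012.
23 November 2012 is after 10 November 2012, so that is the next one.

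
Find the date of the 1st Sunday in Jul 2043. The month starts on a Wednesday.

Jul 5, 2043

Jul 2043 begins on a Wednesday, so the first Sunday is Jul 5 (4 days later).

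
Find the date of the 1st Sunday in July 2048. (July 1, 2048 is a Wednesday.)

July 2048 begins on a Wednesday, so the first Sunday is July 5 (4 days later).

July 5, 2048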